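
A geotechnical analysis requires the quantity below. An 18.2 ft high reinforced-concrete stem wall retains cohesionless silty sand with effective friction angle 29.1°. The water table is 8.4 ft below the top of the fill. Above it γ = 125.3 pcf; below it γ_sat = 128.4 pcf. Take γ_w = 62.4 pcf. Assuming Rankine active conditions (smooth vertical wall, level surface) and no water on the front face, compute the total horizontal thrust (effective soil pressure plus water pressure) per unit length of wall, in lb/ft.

9180 lb/ft

K_a = tan²(45° − φ/2) = 0.3456.
γ' = 128.4 − 62.4 = 66.00 pcf. Depth below WT = 9.8 ft.
σ'_h at WT = K_a γ d_w = 363.7 psf; at base = 363.7 + K_a γ' × 9.8 = 587.3 psf.
P₁ (0–8.4 ft) = ½×363.7×8.4 = 1528. P₂ (8.4–18.2 ft) = ½(363.7+587.3)×9.8 = 4660.
P_w = ½ γ_w h₂² = 0.5×62.4×9.8² = 2996. Total = 1528+4660+2996 = 9184 lb/ft.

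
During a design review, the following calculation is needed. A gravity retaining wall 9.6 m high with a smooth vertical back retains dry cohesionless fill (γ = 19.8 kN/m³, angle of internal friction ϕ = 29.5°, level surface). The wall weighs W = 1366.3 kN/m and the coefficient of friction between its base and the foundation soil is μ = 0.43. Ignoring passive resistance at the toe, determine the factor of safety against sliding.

K_a = tan²(45° − 29.5°/2) = 0.3401.
P_a = ½K_aγH² = 0.5×0.3401×19.8×9.6² = 310.3 kN/m, acting at H/3 = 3.200 m above the base.
FS_sliding = μW / P_a = 0.43×1366.3 / 310.3 = 1.893.

1.89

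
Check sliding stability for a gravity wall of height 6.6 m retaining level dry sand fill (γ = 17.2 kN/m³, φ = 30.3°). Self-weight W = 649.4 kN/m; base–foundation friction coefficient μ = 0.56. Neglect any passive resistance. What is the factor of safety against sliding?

K_a = tan²(45° − 30.3°/2) = 0.3293.
P_a = ½K_aγH² = 0.5×0.3293×17.2×6.6² = 123.4 kN/m, acting at H/3 = 2.200 m above the base.
FS_sliding = μW / P_a = 0.56×649.4 / 123.4 = 2.948.

2.95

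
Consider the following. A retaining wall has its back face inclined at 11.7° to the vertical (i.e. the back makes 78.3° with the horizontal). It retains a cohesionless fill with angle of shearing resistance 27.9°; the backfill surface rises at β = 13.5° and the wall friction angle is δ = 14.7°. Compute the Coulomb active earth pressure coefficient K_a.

K_a = sin²(α+φ) / [sin²α · sin(α−δ) · (1 + √{sin(φ+δ)sin(φ−β) / (sin(α−δ)sin(α+β))})²].
With α = 78.3°, φ = 27.9°, δ = 14.7°, β = 13.5°: K_a = 0.5224.

0.522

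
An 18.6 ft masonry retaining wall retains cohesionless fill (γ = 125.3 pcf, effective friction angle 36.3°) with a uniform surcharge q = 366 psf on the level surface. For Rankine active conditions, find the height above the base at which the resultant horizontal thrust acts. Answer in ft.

6.94 ft

K_a = 0.2563.
Triangular part P₁ = ½K_aγH² = 5555 at H/3 = 6.200 ft; rectangular part P₂ = K_a q H = 1745 at H/2 = 9.300 ft.
ȳ = (P₁·6.200 + P₂·9.300)/(P₁+P₂) = 6.941 ft.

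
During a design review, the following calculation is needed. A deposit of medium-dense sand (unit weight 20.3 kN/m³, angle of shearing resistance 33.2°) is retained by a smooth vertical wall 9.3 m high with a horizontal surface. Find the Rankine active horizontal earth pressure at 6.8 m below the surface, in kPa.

K_a = (1 − sin φ)/(1 + sin φ) = 0.2924.
σ_h = K_a γ z = 0.2924 × 20.3 × 6.8 = 40.36 kPa.

40.4 kPa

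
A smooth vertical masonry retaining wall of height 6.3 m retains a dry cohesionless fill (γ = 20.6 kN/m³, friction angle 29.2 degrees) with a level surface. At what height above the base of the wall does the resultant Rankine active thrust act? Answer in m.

K_a = 0.3442.
The pressure distribution is triangular, so the resultant acts at H/3 above the base = 6.3/3 = 2.100 m.

2.10 m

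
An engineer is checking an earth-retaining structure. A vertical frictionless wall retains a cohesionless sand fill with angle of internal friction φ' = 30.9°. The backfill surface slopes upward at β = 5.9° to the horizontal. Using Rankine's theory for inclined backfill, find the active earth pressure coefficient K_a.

K_a = cos β · (cos β − √(cos²β − cos²φ)) / (cos β + √(cos²β − cos²φ)).
cos β = 0.9947, cos φ = 0.8581, √(cos²β − cos²φ) = 0.5031.
K_a = 0.9947 × (0.9947 − 0.5031)/(0.9947 + 0.5031) = 0.3264.

0.326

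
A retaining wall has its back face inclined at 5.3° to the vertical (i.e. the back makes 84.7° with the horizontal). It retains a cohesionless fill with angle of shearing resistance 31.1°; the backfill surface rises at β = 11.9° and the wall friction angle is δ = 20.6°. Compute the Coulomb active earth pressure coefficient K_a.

K_a = sin²(α+φ) / [sin²α · sin(α−δ) · (1 + √{sin(φ+δ)sin(φ−β) / (sin(α−δ)sin(α+β))})²].
With α = 84.7°, φ = 31.1°, δ = 20.6°, β = 11.9°: K_a = 0.3845.

0.385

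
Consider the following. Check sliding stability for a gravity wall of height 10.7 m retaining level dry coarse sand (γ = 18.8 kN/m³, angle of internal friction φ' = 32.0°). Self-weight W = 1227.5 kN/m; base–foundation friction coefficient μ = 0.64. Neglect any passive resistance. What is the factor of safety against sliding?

K_a = tan²(45° − 32.0°/2) = 0.3073.
P_a = ½K_aγH² = 0.5×0.3073×18.8×10.7² = 330.7 kN/m, acting at H/3 = 3.567 m above the base.
FS_sliding = μW / P_a = 0.64×1227.5 / 330.7 = 2.376.

2.38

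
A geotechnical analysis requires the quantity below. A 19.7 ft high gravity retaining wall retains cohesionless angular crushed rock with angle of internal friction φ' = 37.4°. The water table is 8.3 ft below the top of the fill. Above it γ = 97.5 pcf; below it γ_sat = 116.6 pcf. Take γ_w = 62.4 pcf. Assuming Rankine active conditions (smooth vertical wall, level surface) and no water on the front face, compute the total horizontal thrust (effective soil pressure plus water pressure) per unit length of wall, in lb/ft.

K_a = tan²(45° − φ/2) = 0.2443.
γ' = 116.6 − 62.4 = 54.20 pcf. Depth below WT = 11.4 ft.
σ'_h at WT = K_a γ d_w = 197.7 psf; at base = 197.7 + K_a γ' × 11.4 = 348.6 psf.
P₁ (0–8.3 ft) = ½×197.7×8.3 = 820.3. P₂ (8.3–19.7 ft) = ½(197.7+348.6)×11.4 = 3114.
P_w = ½ γ_w h₂² = 0.5×62.4×11.4² = 4055. Total = 820.3+3114+4055 = 7989 lb/ft.

7990 lb/ft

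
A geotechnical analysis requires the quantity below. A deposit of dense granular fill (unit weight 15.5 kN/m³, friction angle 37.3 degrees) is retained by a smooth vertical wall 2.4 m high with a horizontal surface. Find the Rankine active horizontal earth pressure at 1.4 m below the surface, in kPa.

5.32 kPa

K_a = (1 − sin φ)/(1 + sin φ) = 0.2453.
σ_h = K_a γ z = 0.2453 × 15.5 × 1.4 = 5.324 kPa.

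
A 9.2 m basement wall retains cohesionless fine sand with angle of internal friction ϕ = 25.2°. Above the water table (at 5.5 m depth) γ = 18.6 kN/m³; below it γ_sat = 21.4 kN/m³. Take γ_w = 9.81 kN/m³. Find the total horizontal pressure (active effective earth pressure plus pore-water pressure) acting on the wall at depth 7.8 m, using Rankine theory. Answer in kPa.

74.5 kPa

K_a = (1 − sin φ)/(1 + sin φ) = 0.4027.
γ' = 21.4 − 9.81 = 11.59 kN/m³.
Effective vertical stress at 7.8 m: σ'_v = 18.6×5.5 + 11.59×2.30 = 129.0 kPa.
σ'_h = K_a σ'_v = 0.4027 × 129.0 = 51.94 kPa; u = γ_w × 2.30 = 22.56 kPa.
Total σ_h = 51.94 + 22.56 = 74.50 kPa.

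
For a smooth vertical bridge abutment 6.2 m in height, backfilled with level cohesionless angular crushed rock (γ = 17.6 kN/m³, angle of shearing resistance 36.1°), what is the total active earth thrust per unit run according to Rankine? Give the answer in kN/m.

K_a = tan²(45° − φ/2) = 0.2585.
P_a = ½ K_a γ H² = 0.5 × 0.2585 × 17.6 × 6.2² = 87.44 kN/m.

87.4 kN/m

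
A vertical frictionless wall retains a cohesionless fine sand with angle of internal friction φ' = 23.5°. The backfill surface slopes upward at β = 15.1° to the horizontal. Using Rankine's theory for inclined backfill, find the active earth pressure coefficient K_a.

0.506

K_a = cos β · (cos β − √(cos²β − cos²φ)) / (cos β + √(cos²β − cos²φ)).
cos β = 0.9655, cos φ = 0.9171, √(cos²β − cos²φ) = 0.3019.
K_a = 0.9655 × (0.9655 − 0.3019)/(0.9655 + 0.3019) = 0.5055.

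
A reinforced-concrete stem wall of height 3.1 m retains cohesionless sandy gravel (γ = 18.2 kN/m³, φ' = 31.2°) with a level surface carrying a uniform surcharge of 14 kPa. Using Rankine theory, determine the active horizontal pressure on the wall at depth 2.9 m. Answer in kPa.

K_a = (1 − sin φ)/(1 + sin φ) = 0.3175.
σ_v = γz + q = 18.2 × 2.9 + 14 = 66.78 kPa.
σ_h = K_a σ_v = 0.3175 × 66.78 = 21.20 kPa.

21.2 kPa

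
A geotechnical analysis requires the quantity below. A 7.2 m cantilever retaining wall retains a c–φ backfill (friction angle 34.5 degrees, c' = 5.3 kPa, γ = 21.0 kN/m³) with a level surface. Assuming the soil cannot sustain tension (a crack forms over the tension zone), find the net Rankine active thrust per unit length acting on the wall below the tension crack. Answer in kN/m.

113 kN/m

K_a = 0.2768; √K_a = 0.5261.
Tension-crack depth z_c = 2c/(γ√K_a) = 2×5.3/(21.0×0.5261) = 0.9594 m.
σ_a at base = K_a γ H − 2c√K_a = 0.2768×21.0×7.2 − 2×5.3×0.5261 = 36.28 kPa.
P_a = ½ × 36.28 × (H − z_c) = 0.5×36.28×6.241 = 113.2 kN/m.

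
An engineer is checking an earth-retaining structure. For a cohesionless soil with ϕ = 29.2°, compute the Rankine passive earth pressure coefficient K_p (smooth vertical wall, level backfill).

K_p = (1 + sin φ)/(1 − sin φ) = tan²(45° + 29.2°/2) = 2.905.

2.91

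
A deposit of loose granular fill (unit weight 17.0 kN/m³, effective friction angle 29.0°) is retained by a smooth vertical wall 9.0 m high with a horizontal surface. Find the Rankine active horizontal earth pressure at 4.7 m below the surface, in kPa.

K_a = (1 − sin φ)/(1 + sin φ) = 0.3470.
σ_h = K_a γ z = 0.3470 × 17.0 × 4.7 = 27.72 kPa.

27.7 kPa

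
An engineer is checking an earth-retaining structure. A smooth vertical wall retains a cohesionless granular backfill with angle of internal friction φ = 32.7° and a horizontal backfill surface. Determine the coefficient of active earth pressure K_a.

0.298

K_a = tan²(45° − φ/2) = tan²(28.65°) = 0.2985.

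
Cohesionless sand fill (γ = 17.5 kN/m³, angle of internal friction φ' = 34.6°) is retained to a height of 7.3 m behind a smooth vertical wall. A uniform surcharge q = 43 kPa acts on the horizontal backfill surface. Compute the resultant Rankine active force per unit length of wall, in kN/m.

K_a = tan²(45° − φ/2) = 0.2756.
Soil triangle: ½ K_a γ H² = 0.5×0.2756×17.5×7.3² = 128.5 kN/m.
Surcharge rectangle: K_a q H = 0.2756×43×7.3 = 86.52 kN/m.
Total = 128.5 + 86.52 = 215.0 kN/m.

215 kN/m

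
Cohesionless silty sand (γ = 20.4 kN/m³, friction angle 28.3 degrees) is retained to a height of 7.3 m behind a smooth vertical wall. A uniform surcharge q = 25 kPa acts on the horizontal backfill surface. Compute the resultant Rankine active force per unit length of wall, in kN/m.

259 kN/m

K_a = tan²(45° − φ/2) = 0.3568.
Soil triangle: ½ K_a γ H² = 0.5×0.3568×20.4×7.3² = 193.9 kN/m.
Surcharge rectangle: K_a q H = 0.3568×25×7.3 = 65.11 kN/m.
Total = 193.9 + 65.11 = 259.0 kN/m.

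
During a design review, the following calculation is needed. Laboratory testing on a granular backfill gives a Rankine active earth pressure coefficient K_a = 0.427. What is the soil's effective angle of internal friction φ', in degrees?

23.7°

K_a = tan²(45° − φ/2) ⇒ 45° − φ/2 = arctan(√0.427) = 33.16°.
φ = 2(45° − 33.16°) = 23.67°.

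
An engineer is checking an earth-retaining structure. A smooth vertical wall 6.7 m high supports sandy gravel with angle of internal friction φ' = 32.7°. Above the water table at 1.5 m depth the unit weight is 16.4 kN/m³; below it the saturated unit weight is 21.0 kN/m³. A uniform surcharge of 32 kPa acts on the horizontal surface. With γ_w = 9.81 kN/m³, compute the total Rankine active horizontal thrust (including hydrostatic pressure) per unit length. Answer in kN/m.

285 kN/m

K_a = tan²(45° − φ/2) = 0.2985.
γ' = 21.0 − 9.81 = 11.19 kN/m³. h₂ = H − d_w = 5.2 m.
σ'_h: at surface K_a·q = 9.552; at WT K_a(q+γd_w) = 16.90; at base K_a(q+γd_w+γ'h₂) = 34.26 kPa.
P₁ = ½(9.552+16.90)×1.5 = 19.84; P₂ = ½(16.90+34.26)×5.2 = 133.0; P_w = ½γ_w h₂² = 132.6.
Total = 19.84+133.0+132.6 = 285.5 kN/m.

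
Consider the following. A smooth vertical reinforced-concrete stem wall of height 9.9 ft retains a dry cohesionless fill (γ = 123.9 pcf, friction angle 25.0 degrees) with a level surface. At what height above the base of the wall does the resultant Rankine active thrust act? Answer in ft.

3.30 ft

K_a = 0.4059.
The pressure distribution is triangular, so the resultant acts at H/3 above the base = 9.9/3 = 3.300 ft.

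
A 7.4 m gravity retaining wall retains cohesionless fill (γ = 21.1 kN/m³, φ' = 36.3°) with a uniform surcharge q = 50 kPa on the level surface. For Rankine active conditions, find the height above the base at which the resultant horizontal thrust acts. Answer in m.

K_a = 0.2563.
Triangular part P₁ = ½K_aγH² = 148.1 at H/3 = 2.467 m; rectangular part P₂ = K_a q H = 94.82 at H/2 = 3.700 m.
ȳ = (P₁·2.467 + P₂·3.700)/(P₁+P₂) = 2.948 m.

2.95 m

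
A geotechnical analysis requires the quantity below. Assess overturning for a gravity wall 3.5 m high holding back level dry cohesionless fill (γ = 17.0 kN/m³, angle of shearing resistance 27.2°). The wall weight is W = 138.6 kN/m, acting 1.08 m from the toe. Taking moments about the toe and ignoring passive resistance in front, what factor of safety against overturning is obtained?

3.31

K_a = tan²(45° − 27.2°/2) = 0.3726.
P_a = ½K_aγH² = 0.5×0.3726×17.0×3.5² = 38.80 kN/m, acting at H/3 = 1.167 m above the base.
Overturning moment M_o = P_a × H/3 = 38.80 × 1.167 = 45.26.
Resisting moment M_r = W × 1.08 = 138.6 × 1.08 = 149.7.
FS_overturning = M_r/M_o = 149.7/45.26 = 3.307.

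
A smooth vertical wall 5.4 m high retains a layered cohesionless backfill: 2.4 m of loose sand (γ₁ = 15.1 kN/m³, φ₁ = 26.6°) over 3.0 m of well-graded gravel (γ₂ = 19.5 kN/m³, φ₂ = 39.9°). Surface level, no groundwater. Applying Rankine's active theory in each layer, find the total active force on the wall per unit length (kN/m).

K_a1 = tan²(45°−26.6°/2) = 0.3814; K_a2 = tan²(45°−39.9°/2) = 0.2184.
Layer 1: σ at base = K_a1 γ₁ h₁ = 13.82 kPa; P₁ = ½×13.82×2.4 = 16.59.
Layer 2: σ_v at top = γ₁h₁ = 36.24; σ_h top = K_a2×36.24 = 7.916; σ_h base = K_a2×(36.24+19.5×3.0) = 20.69.
P₂ = ½(7.916+20.69)×3.0 = 42.92. Total P_a = 16.59+42.92 = 59.50 kN/m.

59.5 kN/m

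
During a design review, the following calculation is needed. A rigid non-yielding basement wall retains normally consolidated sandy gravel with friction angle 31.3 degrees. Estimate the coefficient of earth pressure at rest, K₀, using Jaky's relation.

K₀ = 1 − sin φ' = 1 − sin 31.3° = 0.4805.

0.480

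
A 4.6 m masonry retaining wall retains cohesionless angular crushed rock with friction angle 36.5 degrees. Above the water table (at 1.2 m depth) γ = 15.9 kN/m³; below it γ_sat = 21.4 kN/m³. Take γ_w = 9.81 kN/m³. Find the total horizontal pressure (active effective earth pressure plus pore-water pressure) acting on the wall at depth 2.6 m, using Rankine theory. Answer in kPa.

K_a = (1 − sin φ)/(1 + sin φ) = 0.2541.
γ' = 21.4 − 9.81 = 11.59 kN/m³.
Effective vertical stress at 2.6 m: σ'_v = 15.9×1.2 + 11.59×1.40 = 35.31 kPa.
σ'_h = K_a σ'_v = 0.2541 × 35.31 = 8.970 kPa; u = γ_w × 1.40 = 13.73 kPa.
Total σ_h = 8.970 + 13.73 = 22.70 kPa.

22.7 kPa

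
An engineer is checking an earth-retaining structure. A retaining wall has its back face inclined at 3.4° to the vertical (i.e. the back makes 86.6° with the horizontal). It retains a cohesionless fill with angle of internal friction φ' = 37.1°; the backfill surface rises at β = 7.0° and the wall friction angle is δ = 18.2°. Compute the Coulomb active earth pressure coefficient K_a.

K_a = sin²(α+φ) / [sin²α · sin(α−δ) · (1 + √{sin(φ+δ)sin(φ−β) / (sin(α−δ)sin(α+β))})²].
With α = 86.6°, φ = 37.1°, δ = 18.2°, β = 7.0°: K_a = 0.2690.

0.269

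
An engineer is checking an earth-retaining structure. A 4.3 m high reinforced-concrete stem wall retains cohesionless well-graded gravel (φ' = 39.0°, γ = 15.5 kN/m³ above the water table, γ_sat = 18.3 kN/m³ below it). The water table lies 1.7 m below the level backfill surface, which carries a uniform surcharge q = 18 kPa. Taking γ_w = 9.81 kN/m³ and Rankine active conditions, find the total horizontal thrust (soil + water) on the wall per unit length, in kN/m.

K_a = tan²(45° − φ/2) = 0.2275.
γ' = 18.3 − 9.81 = 8.490 kN/m³. h₂ = H − d_w = 2.6 m.
σ'_h: at surface K_a·q = 4.095; at WT K_a(q+γd_w) = 10.09; at base K_a(q+γd_w+γ'h₂) = 15.11 kPa.
P₁ = ½(4.095+10.09)×1.7 = 12.06; P₂ = ½(10.09+15.11)×2.6 = 32.76; P_w = ½γ_w h₂² = 33.16.
Total = 12.06+32.76+33.16 = 77.98 kN/m.

78.0 kN/m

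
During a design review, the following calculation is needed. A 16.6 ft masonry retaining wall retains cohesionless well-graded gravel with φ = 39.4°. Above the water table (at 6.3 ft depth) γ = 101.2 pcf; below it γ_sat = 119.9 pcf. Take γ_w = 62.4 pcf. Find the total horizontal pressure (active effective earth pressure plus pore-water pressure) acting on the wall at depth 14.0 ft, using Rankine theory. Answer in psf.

722 psf

K_a = (1 − sin φ)/(1 + sin φ) = 0.2234.
γ' = 119.9 − 62.4 = 57.50 pcf.
Effective vertical stress at 14.0 ft: σ'_v = 101.2×6.3 + 57.50×7.70 = 1080 psf.
σ'_h = K_a σ'_v = 0.2234 × 1080 = 241.4 psf; u = γ_w × 7.70 = 480.5 psf.
Total σ_h = 241.4 + 480.5 = 721.9 psf.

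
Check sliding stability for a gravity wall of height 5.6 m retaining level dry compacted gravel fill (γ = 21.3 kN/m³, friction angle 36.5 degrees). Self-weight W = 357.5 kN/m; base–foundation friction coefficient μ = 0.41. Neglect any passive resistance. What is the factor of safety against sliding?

1.73

K_a = tan²(45° − 36.5°/2) = 0.2541.
P_a = ½K_aγH² = 0.5×0.2541×21.3×5.6² = 84.85 kN/m, acting at H/3 = 1.867 m above the base.
FS_sliding = μW / P_a = 0.41×357.5 / 84.85 = 1.727.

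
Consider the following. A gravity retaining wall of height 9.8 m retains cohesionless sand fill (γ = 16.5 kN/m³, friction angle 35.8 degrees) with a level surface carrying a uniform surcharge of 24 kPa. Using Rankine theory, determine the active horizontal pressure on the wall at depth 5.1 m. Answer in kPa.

28.3 kPa

K_a = (1 − sin φ)/(1 + sin φ) = 0.2619.
σ_v = γz + q = 16.5 × 5.1 + 24 = 108.1 kPa.
σ_h = K_a σ_v = 0.2619 × 108.1 = 28.32 kPa.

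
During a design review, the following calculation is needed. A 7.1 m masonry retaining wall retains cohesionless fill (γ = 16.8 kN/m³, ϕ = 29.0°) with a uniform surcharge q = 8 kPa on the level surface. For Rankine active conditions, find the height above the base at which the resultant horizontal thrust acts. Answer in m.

2.51 m

K_a = 0.3470.
Triangular part P₁ = ½K_aγH² = 146.9 at H/3 = 2.367 m; rectangular part P₂ = K_a q H = 19.71 at H/2 = 3.550 m.
ȳ = (P₁·2.367 + P₂·3.550)/(P₁+P₂) = 2.507 m.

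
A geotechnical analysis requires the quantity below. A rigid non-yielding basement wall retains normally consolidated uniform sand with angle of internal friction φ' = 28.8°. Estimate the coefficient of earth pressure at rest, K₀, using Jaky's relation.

K₀ = 1 − sin φ' = 1 − sin 28.8° = 0.5182.

0.518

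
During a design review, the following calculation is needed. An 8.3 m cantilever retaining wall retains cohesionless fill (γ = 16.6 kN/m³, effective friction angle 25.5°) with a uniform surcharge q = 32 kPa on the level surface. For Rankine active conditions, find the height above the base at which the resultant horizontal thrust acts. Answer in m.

3.21 m

K_a = 0.3981.
Triangular part P₁ = ½K_aγH² = 227.6 at H/3 = 2.767 m; rectangular part P₂ = K_a q H = 105.7 at H/2 = 4.150 m.
ȳ = (P₁·2.767 + P₂·4.150)/(P₁+P₂) = 3.205 m.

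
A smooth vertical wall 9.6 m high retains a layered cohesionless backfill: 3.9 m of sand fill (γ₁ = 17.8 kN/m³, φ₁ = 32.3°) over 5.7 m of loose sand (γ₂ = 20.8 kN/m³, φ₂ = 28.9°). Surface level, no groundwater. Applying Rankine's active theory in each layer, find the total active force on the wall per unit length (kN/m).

K_a1 = tan²(45°−32.3°/2) = 0.3035; K_a2 = tan²(45°−28.9°/2) = 0.3484.
Layer 1: σ at base = K_a1 γ₁ h₁ = 21.07 kPa; P₁ = ½×21.07×3.9 = 41.08.
Layer 2: σ_v at top = γ₁h₁ = 69.42; σ_h top = K_a2×69.42 = 24.18; σ_h base = K_a2×(69.42+20.8×5.7) = 65.48.
P₂ = ½(24.18+65.48)×5.7 = 255.6. Total P_a = 41.08+255.6 = 296.6 kN/m.

297 kN/m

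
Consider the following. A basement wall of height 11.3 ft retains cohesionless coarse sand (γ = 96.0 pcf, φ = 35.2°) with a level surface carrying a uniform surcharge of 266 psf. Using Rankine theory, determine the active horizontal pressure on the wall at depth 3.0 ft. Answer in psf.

K_a = (1 − sin φ)/(1 + sin φ) = 0.2687.
σ_v = γz + q = 96.0 × 3.0 + 266 = 554.0 psf.
σ_h = K_a σ_v = 0.2687 × 554.0 = 148.9 psf.

149 psf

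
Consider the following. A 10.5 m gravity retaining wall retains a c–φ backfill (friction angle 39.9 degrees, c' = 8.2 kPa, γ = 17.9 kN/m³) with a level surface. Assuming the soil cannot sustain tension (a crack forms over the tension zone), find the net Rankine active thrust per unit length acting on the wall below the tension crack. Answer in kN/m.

K_a = 0.2184; √K_a = 0.4674.
Tension-crack depth z_c = 2c/(γ√K_a) = 2×8.2/(17.9×0.4674) = 1.960 m.
σ_a at base = K_a γ H − 2c√K_a = 0.2184×17.9×10.5 − 2×8.2×0.4674 = 33.39 kPa.
P_a = ½ × 33.39 × (H − z_c) = 0.5×33.39×8.540 = 142.6 kN/m.

143 kN/m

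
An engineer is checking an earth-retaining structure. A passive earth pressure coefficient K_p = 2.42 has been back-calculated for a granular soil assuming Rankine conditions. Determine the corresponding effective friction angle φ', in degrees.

K_p = (1+sin φ)/(1−sin φ) ⇒ sin φ = (K_p − 1)/(K_p + 1) = 0.4152.
φ = arcsin(0.4152) = 24.53°.

24.5°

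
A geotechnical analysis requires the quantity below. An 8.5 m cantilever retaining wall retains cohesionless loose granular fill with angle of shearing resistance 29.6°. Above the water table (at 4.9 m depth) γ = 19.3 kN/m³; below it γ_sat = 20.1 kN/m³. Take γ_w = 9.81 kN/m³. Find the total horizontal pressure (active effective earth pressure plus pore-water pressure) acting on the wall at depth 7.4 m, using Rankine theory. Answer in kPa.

65.3 kPa

K_a = (1 − sin φ)/(1 + sin φ) = 0.3387.
γ' = 20.1 − 9.81 = 10.29 kN/m³.
Effective vertical stress at 7.4 m: σ'_v = 19.3×4.9 + 10.29×2.50 = 120.3 kPa.
σ'_h = K_a σ'_v = 0.3387 × 120.3 = 40.75 kPa; u = γ_w × 2.50 = 24.53 kPa.
Total σ_h = 40.75 + 24.53 = 65.27 kPa.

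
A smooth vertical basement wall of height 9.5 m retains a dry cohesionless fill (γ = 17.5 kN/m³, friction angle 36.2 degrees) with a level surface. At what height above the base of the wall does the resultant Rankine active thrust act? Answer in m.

3.17 m

K_a = 0.2574.
The pressure distribution is triangular, so the resultant acts at H/3 above the base = 9.5/3 = 3.167 m.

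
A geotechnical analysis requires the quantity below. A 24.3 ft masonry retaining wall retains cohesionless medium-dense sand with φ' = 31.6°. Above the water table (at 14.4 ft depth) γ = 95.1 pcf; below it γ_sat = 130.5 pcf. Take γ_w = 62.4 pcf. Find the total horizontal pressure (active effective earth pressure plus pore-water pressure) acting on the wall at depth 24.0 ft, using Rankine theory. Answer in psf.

1230 psf

K_a = (1 − sin φ)/(1 + sin φ) = 0.3123.
γ' = 130.5 − 62.4 = 68.10 pcf.
Effective vertical stress at 24.0 ft: σ'_v = 95.1×14.4 + 68.10×9.60 = 2023 psf.
σ'_h = K_a σ'_v = 0.3123 × 2023 = 631.9 psf; u = γ_w × 9.60 = 599.0 psf.
Total σ_h = 631.9 + 599.0 = 1231 psf.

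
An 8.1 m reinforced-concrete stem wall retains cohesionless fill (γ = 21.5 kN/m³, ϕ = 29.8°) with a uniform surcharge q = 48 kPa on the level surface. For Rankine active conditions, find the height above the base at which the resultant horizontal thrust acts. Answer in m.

3.18 m

K_a = 0.3360.
Triangular part P₁ = ½K_aγH² = 237.0 at H/3 = 2.700 m; rectangular part P₂ = K_a q H = 130.6 at H/2 = 4.050 m.
ȳ = (P₁·2.700 + P₂·4.050)/(P₁+P₂) = 3.180 m.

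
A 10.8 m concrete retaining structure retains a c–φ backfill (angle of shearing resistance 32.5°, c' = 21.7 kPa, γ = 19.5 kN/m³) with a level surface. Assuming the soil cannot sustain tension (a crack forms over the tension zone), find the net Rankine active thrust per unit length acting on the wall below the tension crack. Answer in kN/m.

133 kN/m

K_a = 0.3010; √K_a = 0.5486.
Tension-crack depth z_c = 2c/(γ√K_a) = 2×21.7/(19.5×0.5486) = 4.057 m.
σ_a at base = K_a γ H − 2c√K_a = 0.3010×19.5×10.8 − 2×21.7×0.5486 = 39.58 kPa.
P_a = ½ × 39.58 × (H − z_c) = 0.5×39.58×6.743 = 133.4 kN/m.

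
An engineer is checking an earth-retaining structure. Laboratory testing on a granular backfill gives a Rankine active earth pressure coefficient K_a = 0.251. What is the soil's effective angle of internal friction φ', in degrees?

K_a = tan²(45° − φ/2) ⇒ 45° − φ/2 = arctan(√0.251) = 26.61°.
φ = 2(45° − 26.61°) = 36.78°.

36.8°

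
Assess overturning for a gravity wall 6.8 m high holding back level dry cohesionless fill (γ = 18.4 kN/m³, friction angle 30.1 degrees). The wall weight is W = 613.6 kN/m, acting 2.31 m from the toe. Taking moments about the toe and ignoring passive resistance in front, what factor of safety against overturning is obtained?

4.43

K_a = tan²(45° − 30.1°/2) = 0.3320.
P_a = ½K_aγH² = 0.5×0.3320×18.4×6.8² = 141.2 kN/m, acting at H/3 = 2.267 m above the base.
Overturning moment M_o = P_a × H/3 = 141.2 × 2.267 = 320.1.
Resisting moment M_r = W × 2.31 = 613.6 × 2.31 = 1417.
FS_overturning = M_r/M_o = 1417/320.1 = 4.428.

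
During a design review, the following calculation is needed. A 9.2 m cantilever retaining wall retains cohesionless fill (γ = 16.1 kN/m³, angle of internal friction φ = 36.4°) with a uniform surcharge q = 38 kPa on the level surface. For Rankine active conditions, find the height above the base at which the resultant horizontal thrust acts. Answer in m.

K_a = 0.2552.
Triangular part P₁ = ½K_aγH² = 173.9 at H/3 = 3.067 m; rectangular part P₂ = K_a q H = 89.20 at H/2 = 4.600 m.
ȳ = (P₁·3.067 + P₂·4.600)/(P₁+P₂) = 3.587 m.

3.59 m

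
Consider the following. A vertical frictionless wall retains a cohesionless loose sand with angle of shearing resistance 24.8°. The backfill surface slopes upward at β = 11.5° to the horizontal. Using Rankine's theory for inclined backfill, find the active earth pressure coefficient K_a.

K_a = cos β · (cos β − √(cos²β − cos²φ)) / (cos β + √(cos²β − cos²φ)).
cos β = 0.9799, cos φ = 0.9078, √(cos²β − cos²φ) = 0.3690.
K_a = 0.9799 × (0.9799 − 0.3690)/(0.9799 + 0.3690) = 0.4438.

0.444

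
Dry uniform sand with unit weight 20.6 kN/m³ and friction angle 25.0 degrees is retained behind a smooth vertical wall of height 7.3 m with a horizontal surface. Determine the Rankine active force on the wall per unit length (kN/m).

223 kN/m

K_a = tan²(45° − φ/2) = 0.4059.
P_a = ½ K_a γ H² = 0.5 × 0.4059 × 20.6 × 7.3² = 222.8 kN/m.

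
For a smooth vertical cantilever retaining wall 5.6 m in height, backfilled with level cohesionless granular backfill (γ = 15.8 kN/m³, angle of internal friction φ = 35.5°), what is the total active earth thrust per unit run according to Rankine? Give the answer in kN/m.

K_a = tan²(45° − φ/2) = 0.2653.
P_a = ½ K_a γ H² = 0.5 × 0.2653 × 15.8 × 5.6² = 65.72 kN/m.

65.7 kN/m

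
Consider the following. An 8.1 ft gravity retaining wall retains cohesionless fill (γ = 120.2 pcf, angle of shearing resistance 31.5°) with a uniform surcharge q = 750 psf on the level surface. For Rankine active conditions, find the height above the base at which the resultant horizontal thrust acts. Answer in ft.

K_a = 0.3136.
Triangular part P₁ = ½K_aγH² = 1237 at H/3 = 2.700 ft; rectangular part P₂ = K_a q H = 1905 at H/2 = 4.050 ft.
ȳ = (P₁·2.700 + P₂·4.050)/(P₁+P₂) = 3.519 ft.

3.52 ft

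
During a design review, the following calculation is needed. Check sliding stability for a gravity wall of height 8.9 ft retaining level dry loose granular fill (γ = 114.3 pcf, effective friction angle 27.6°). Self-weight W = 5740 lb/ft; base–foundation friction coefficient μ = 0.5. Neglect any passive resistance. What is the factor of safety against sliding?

1.73

K_a = tan²(45° − 27.6°/2) = 0.3668.
P_a = ½K_aγH² = 0.5×0.3668×114.3×8.9² = 1660 lb/ft, acting at H/3 = 2.967 ft above the base.
FS_sliding = μW / P_a = 0.5×5740 / 1660 = 1.729.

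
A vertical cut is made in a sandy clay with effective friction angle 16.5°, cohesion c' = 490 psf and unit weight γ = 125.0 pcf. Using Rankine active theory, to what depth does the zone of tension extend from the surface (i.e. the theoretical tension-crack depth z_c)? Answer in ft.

10.5 ft

K_a = tan²(45° − 16.5°/2) = 0.5576; √K_a = 0.7467.
The active pressure is zero where K_a γ z = 2c√K_a, so z_c = 2c/(γ√K_a) = 2×490/(125.0×0.7467) = 10.50 ft.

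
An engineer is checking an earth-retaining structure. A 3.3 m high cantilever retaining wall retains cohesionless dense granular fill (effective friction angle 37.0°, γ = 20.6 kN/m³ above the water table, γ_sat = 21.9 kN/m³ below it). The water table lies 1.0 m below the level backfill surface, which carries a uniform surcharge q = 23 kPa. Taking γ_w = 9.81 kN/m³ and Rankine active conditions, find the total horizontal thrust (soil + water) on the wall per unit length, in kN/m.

67.1 kN/m

K_a = tan²(45° − φ/2) = 0.2486.
γ' = 21.9 − 9.81 = 12.09 kN/m³. h₂ = H − d_w = 2.3 m.
σ'_h: at surface K_a·q = 5.717; at WT K_a(q+γd_w) = 10.84; at base K_a(q+γd_w+γ'h₂) = 17.75 kPa.
P₁ = ½(5.717+10.84)×1.0 = 8.278; P₂ = ½(10.84+17.75)×2.3 = 32.88; P_w = ½γ_w h₂² = 25.95.
Total = 8.278+32.88+25.95 = 67.10 kN/m.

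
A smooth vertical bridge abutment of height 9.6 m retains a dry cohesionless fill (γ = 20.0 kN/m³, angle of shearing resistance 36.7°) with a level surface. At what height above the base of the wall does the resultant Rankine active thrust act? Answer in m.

3.20 m

K_a = 0.2519.
The pressure distribution is triangular, so the resultant acts at H/3 above the base = 9.6/3 = 3.200 m.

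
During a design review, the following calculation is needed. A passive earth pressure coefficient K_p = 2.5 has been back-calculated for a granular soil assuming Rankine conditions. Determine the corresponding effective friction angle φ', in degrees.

25.4°

K_p = (1+sin φ)/(1−sin φ) ⇒ sin φ = (K_p − 1)/(K_p + 1) = 0.4286.
φ = arcsin(0.4286) = 25.38°.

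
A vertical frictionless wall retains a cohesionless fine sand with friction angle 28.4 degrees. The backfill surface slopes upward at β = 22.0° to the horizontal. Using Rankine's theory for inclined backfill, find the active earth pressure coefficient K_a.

0.482

K_a = cos β · (cos β − √(cos²β − cos²φ)) / (cos β + √(cos²β − cos²φ)).
cos β = 0.9272, cos φ = 0.8796, √(cos²β − cos²φ) = 0.2931.
K_a = 0.9272 × (0.9272 − 0.2931)/(0.9272 + 0.2931) = 0.4818.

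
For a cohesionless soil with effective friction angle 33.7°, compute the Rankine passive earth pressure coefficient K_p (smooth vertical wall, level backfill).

K_p = (1 + sin φ)/(1 − sin φ) = tan²(45° + 33.7°/2) = 3.493.

3.49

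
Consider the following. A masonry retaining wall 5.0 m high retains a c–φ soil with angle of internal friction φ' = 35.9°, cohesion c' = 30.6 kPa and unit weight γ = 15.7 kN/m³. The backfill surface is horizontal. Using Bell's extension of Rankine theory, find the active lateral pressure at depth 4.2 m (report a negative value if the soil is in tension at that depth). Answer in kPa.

-14.1 kPa

K_a = (1 − sin φ)/(1 + sin φ) = 0.2607.
σ_a = K_a γ z − 2c√K_a = 0.2607×15.7×4.2 − 2×30.6×0.5106 = -14.06 kPa.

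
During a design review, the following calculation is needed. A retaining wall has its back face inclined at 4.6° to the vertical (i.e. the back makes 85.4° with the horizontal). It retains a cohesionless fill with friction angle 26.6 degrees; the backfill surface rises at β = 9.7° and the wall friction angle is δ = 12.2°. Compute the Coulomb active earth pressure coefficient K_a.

K_a = sin²(α+φ) / [sin²α · sin(α−δ) · (1 + √{sin(φ+δ)sin(φ−β) / (sin(α−δ)sin(α+β))})²].
With α = 85.4°, φ = 26.6°, δ = 12.2°, β = 9.7°: K_a = 0.4376.

0.438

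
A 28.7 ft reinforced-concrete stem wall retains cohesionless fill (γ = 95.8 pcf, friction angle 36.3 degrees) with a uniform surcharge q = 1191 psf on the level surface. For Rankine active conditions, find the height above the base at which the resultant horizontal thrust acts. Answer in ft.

11.8 ft

K_a = 0.2563.
Triangular part P₁ = ½K_aγH² = 10110 at H/3 = 9.567 ft; rectangular part P₂ = K_a q H = 8760 at H/2 = 14.35 ft.
ȳ = (P₁·9.567 + P₂·14.35)/(P₁+P₂) = 11.79 ft.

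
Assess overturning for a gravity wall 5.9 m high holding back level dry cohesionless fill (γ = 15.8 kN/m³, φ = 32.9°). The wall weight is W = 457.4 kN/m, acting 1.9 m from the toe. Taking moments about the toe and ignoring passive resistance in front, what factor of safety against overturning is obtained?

K_a = tan²(45° − 32.9°/2) = 0.2960.
P_a = ½K_aγH² = 0.5×0.2960×15.8×5.9² = 81.41 kN/m, acting at H/3 = 1.967 m above the base.
Overturning moment M_o = P_a × H/3 = 81.41 × 1.967 = 160.1.
Resisting moment M_r = W × 1.9 = 457.4 × 1.9 = 869.1.
FS_overturning = M_r/M_o = 869.1/160.1 = 5.428.

5.43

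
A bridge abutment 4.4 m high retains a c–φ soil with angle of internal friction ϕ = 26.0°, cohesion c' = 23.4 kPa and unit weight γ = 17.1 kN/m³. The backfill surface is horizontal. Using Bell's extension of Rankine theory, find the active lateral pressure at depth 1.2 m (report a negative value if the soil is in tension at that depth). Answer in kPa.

-21.2 kPa

K_a = (1 − sin φ)/(1 + sin φ) = 0.3905.
σ_a = K_a γ z − 2c√K_a = 0.3905×17.1×1.2 − 2×23.4×0.6249 = -21.23 kPa.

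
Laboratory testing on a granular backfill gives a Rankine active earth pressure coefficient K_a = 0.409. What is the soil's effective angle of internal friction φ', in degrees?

K_a = tan²(45° − φ/2) ⇒ 45° − φ/2 = arctan(√0.409) = 32.60°.
φ = 2(45° − 32.60°) = 24.80°.

24.8°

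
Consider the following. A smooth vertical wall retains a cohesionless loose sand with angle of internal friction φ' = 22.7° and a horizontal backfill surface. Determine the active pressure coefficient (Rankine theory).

K_a = (1 − sin φ)/(1 + sin φ) = (1 − sin 22.7°)/(1 + sin 22.7°) = 0.4431.

0.443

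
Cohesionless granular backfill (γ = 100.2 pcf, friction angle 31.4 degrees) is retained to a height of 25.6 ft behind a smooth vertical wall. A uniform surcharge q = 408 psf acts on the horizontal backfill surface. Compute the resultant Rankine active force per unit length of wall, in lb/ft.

K_a = tan²(45° − φ/2) = 0.3149.
Soil triangle: ½ K_a γ H² = 0.5×0.3149×100.2×25.6² = 10340 lb/ft.
Surcharge rectangle: K_a q H = 0.3149×408×25.6 = 3289 lb/ft.
Total = 10340 + 3289 = 13630 lb/ft.

13600 lb/ft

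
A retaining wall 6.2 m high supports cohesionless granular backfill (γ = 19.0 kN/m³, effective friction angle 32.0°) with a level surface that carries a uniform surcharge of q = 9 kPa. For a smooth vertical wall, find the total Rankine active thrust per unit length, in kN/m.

129 kN/m

K_a = tan²(45° − φ/2) = 0.3073.
Soil triangle: ½ K_a γ H² = 0.5×0.3073×19.0×6.2² = 112.2 kN/m.
Surcharge rectangle: K_a q H = 0.3073×9×6.2 = 17.15 kN/m.
Total = 112.2 + 17.15 = 129.3 kN/m.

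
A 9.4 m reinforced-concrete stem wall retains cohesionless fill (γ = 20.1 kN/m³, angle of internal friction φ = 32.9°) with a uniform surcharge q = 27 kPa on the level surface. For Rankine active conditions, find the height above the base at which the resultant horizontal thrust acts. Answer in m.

K_a = 0.2960.
Triangular part P₁ = ½K_aγH² = 262.9 at H/3 = 3.133 m; rectangular part P₂ = K_a q H = 75.13 at H/2 = 4.700 m.
ȳ = (P₁·3.133 + P₂·4.700)/(P₁+P₂) = 3.482 m.

3.48 m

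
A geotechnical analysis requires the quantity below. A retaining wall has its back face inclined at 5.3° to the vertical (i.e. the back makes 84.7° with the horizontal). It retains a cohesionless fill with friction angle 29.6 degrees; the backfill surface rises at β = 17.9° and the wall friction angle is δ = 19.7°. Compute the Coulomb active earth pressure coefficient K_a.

K_a = sin²(α+φ) / [sin²α · sin(α−δ) · (1 + √{sin(φ+δ)sin(φ−β) / (sin(α−δ)sin(α+β))})²].
With α = 84.7°, φ = 29.6°, δ = 19.7°, β = 17.9°: K_a = 0.4604.

0.460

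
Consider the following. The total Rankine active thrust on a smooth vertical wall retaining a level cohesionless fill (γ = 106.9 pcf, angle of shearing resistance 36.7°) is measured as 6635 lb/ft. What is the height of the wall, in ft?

K_a = 0.2519. P_a = ½ K_a γ H² ⇒ H = √(2P_a/(K_a γ)).
H = √(2×6635/(0.2519×106.9)) = 22.20 ft.

22.2 ft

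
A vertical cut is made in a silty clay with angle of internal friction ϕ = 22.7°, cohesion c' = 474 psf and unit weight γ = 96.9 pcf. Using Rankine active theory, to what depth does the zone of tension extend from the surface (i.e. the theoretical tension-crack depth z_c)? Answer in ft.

14.7 ft

K_a = tan²(45° − 22.7°/2) = 0.4431; √K_a = 0.6657.
The active pressure is zero where K_a γ z = 2c√K_a, so z_c = 2c/(γ√K_a) = 2×474/(96.9×0.6657) = 14.70 ft.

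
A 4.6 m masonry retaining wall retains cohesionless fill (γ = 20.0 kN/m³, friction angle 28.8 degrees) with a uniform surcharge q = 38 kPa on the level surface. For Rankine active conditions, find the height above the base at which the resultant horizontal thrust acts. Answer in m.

K_a = 0.3498.
Triangular part P₁ = ½K_aγH² = 74.01 at H/3 = 1.533 m; rectangular part P₂ = K_a q H = 61.14 at H/2 = 2.300 m.
ȳ = (P₁·1.533 + P₂·2.300)/(P₁+P₂) = 1.880 m.

1.88 m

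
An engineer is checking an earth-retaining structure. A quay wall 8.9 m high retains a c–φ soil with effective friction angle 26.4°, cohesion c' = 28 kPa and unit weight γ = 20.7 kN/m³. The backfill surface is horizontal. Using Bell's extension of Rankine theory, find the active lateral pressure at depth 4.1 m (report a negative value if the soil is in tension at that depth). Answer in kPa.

K_a = (1 − sin φ)/(1 + sin φ) = 0.3844.
σ_a = K_a γ z − 2c√K_a = 0.3844×20.7×4.1 − 2×28×0.6200 = -2.095 kPa.

-2.09 kPa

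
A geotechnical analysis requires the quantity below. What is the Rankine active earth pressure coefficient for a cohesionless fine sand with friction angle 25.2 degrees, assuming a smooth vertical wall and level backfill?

0.403

K_a = (1 − sin φ)/(1 + sin φ) = (1 − sin 25.2°)/(1 + sin 25.2°) = 0.4027.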